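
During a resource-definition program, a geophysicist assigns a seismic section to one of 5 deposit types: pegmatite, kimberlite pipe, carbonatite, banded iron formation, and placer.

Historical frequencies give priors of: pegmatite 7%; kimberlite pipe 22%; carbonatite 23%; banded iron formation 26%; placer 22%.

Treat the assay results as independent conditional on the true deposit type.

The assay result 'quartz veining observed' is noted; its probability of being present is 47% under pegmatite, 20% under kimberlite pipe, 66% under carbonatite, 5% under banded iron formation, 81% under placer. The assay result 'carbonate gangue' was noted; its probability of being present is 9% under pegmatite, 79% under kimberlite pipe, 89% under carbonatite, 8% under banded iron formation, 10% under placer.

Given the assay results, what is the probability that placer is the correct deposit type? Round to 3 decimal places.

0.093

For each hypothesis, the unnormalized posterior weight is prior × product of the assay result likelihoods:
  pegmatite: 0.07 × 0.47 × 0.09 = 0.002961
  kimberlite pipe: 0.22 × 0.20 × 0.79 = 0.03476
  carbonatite: 0.23 × 0.66 × 0.89 = 0.1351
  banded iron formation: 0.26 × 0.05 × 0.08 = 0.00104
  placer: 0.22 × 0.81 × 0.10 = 0.01782
The unnormalized weights sum to 0.19168.
P(placer | evidence) = 0.01782 / 0.19168 ≈ 0.093.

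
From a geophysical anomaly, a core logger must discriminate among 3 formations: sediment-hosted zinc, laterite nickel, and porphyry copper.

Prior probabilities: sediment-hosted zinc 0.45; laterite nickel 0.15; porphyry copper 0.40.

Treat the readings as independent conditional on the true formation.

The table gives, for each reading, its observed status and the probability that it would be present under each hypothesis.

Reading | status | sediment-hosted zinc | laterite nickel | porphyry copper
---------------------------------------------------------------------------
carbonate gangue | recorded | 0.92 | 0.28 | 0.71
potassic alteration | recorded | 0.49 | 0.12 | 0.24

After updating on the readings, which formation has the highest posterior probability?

For each hypothesis, the unnormalized posterior weight is prior × product of the reading likelihoods:
  sediment-hosted zinc: 0.45 × 0.92 × 0.49 = 0.20286
  laterite nickel: 0.15 × 0.28 × 0.12 = 0.00504
  porphyry copper: 0.40 × 0.71 × 0.24 = 0.06816
Marginal likelihood of the evidence = 0.27606.
P(sediment-hosted zinc | evidence) ≈ 0.20286 / 0.27606 ≈ 0.735
P(laterite nickel | evidence) ≈ 0.00504 / 0.27606 ≈ 0.018
P(porphyry copper | evidence) ≈ 0.06816 / 0.27606 ≈ 0.247
The largest is 0.735, so sediment-hosted zinc is most probable.

sediment-hosted zinc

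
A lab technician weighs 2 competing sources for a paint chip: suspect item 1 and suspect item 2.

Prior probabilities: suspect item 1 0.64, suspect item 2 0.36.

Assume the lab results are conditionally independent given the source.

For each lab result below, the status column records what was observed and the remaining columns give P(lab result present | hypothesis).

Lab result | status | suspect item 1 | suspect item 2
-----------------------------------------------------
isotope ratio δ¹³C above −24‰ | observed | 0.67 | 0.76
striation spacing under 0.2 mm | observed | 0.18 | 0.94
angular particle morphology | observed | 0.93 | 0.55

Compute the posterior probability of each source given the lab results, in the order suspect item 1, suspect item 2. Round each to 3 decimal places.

0.337, 0.663

For each hypothesis, the unnormalized posterior weight is prior × product of the lab result likelihoods:
  suspect item 1: 0.64 × 0.67 × 0.18 × 0.93 = 0.071781
  suspect item 2: 0.36 × 0.76 × 0.94 × 0.55 = 0.14145
Marginal likelihood of the evidence = 0.21323.
P(suspect item 1 | evidence) = 0.071781 / 0.21323 ≈ 0.337
P(suspect item 2 | evidence) = 0.14145 / 0.21323 ≈ 0.663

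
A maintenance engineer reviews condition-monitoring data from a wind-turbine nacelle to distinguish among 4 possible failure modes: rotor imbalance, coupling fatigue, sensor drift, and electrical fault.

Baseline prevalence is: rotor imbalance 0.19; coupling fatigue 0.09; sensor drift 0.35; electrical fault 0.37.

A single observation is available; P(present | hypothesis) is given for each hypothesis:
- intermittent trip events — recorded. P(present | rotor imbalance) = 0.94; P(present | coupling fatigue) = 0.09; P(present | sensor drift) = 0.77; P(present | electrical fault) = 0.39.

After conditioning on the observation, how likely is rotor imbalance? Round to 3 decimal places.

0.297

For each hypothesis, the unnormalized posterior weight is prior × likelihood:
  rotor imbalance: 0.19 × 0.94 = 0.1786
  coupling fatigue: 0.09 × 0.09 = 0.0081
  sensor drift: 0.35 × 0.77 = 0.2695
  electrical fault: 0.37 × 0.39 = 0.1443
Marginal likelihood of the evidence = 0.6005.
P(rotor imbalance | evidence) = 0.1786 / 0.6005 ≈ 0.297.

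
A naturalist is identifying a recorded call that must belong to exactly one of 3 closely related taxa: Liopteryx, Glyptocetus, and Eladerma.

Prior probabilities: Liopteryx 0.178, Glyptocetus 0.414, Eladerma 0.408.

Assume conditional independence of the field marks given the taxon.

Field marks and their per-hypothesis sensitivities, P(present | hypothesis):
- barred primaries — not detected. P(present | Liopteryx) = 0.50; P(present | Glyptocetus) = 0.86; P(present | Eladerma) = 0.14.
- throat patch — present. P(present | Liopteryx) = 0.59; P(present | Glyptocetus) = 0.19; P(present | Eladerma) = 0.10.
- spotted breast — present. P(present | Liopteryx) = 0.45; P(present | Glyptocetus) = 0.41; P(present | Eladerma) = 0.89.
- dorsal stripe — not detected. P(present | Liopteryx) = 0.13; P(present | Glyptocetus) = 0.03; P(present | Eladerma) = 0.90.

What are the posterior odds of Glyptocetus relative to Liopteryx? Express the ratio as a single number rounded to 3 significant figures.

0.213

The normalizing constant cancels in an odds ratio, so compute prior × likelihood for the two hypotheses only (using 1 − P(present | H) for each absent field mark):
  Glyptocetus: 0.414 × (1 − 0.86) × 0.19 × 0.41 × (1 − 0.03) = 0.0043796
  Liopteryx: 0.178 × (1 − 0.50) × 0.59 × 0.45 × (1 − 0.13) = 0.020558
Odds(Glyptocetus : Liopteryx) = 0.0043796 / 0.020558 ≈ 0.213.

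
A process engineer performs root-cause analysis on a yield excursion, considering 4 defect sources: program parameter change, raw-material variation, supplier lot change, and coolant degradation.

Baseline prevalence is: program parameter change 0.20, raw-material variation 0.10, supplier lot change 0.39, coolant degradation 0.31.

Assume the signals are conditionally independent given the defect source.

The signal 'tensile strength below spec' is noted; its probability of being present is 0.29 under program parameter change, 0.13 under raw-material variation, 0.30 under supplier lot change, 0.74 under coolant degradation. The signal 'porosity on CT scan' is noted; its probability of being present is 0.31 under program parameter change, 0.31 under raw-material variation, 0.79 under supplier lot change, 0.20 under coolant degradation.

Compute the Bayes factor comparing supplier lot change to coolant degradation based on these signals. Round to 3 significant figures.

The Bayes factor is the ratio of the joint likelihoods of the signal pattern under the two hypotheses.
  supplier lot change: 0.30 × 0.79 = 0.237
  coolant degradation: 0.74 × 0.20 = 0.148
Bayes factor = 0.237 / 0.148 ≈ 1.60

1.60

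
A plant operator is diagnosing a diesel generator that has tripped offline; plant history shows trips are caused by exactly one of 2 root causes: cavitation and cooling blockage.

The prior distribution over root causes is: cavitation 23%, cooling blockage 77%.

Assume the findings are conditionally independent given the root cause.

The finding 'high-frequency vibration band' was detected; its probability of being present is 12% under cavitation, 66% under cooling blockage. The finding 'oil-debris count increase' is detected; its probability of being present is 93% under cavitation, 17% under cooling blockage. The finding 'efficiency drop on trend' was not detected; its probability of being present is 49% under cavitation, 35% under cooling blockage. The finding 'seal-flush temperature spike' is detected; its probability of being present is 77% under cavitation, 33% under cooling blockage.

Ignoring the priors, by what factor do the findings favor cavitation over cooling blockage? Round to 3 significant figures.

The Bayes factor is the ratio of the joint likelihoods of the evidence pattern under the two hypotheses (using 1 − P(present | H) for each absent finding).
  cavitation: 0.12 × 0.93 × (1 − 0.49) × 0.77 = 0.043825
  cooling blockage: 0.66 × 0.17 × (1 − 0.35) × 0.33 = 0.024067
Bayes factor = 0.043825 / 0.024067 ≈ 1.82

1.82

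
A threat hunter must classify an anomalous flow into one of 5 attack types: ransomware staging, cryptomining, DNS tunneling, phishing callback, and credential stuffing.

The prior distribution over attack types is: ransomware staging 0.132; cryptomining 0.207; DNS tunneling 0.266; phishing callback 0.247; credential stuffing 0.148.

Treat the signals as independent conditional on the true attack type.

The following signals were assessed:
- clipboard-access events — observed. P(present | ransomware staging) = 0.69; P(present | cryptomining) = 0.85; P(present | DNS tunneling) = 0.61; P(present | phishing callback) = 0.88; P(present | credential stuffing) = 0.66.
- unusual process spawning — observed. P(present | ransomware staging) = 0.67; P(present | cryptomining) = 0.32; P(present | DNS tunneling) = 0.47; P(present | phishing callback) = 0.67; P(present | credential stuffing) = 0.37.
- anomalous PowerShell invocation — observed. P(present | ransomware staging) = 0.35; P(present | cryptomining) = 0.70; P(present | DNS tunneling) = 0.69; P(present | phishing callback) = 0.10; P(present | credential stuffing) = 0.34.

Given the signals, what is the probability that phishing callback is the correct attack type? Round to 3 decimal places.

0.104

By Bayes' rule with conditional independence, the unnormalized weight for each hypothesis is prior × ∏ likelihoods:
  ransomware staging: 0.132 × 0.69 × 0.67 × 0.35 = 0.021358
  cryptomining: 0.207 × 0.85 × 0.32 × 0.70 = 0.039413
  DNS tunneling: 0.266 × 0.61 × 0.47 × 0.69 = 0.052621
  phishing callback: 0.247 × 0.88 × 0.67 × 0.10 = 0.014563
  credential stuffing: 0.148 × 0.66 × 0.37 × 0.34 = 0.012288
Marginal likelihood of the evidence = 0.14024.
P(phishing callback | evidence) = 0.014563 / 0.14024 ≈ 0.104.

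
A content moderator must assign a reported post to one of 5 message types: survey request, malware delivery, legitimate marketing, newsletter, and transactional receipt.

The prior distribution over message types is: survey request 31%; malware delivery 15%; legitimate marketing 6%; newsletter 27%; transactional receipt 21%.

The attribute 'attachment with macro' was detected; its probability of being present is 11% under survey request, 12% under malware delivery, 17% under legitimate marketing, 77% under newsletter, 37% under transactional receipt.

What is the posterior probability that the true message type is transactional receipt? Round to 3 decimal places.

0.223

For each hypothesis, the unnormalized posterior weight is prior × likelihood:
  survey request: 0.31 × 0.11 = 0.0341
  malware delivery: 0.15 × 0.12 = 0.018
  legitimate marketing: 0.06 × 0.17 = 0.0102
  newsletter: 0.27 × 0.77 = 0.2079
  transactional receipt: 0.21 × 0.37 = 0.0777
The unnormalized weights sum to 0.3479.
P(transactional receipt | evidence) = 0.0777 / 0.3479 ≈ 0.223.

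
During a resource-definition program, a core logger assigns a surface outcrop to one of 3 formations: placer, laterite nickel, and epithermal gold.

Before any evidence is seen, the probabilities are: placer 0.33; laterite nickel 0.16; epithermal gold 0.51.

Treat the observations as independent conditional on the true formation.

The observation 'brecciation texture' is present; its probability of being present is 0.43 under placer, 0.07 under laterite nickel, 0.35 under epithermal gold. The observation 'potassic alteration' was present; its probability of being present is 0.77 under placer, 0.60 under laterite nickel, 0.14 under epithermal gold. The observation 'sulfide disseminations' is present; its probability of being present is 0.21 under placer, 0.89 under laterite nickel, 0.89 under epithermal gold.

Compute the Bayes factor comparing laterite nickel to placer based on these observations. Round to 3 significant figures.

0.538

The Bayes factor is the ratio of the joint likelihoods of the evidence pattern under the two hypotheses.
  laterite nickel: 0.07 × 0.60 × 0.89 = 0.03738
  placer: 0.43 × 0.77 × 0.21 = 0.069531
Bayes factor = 0.03738 / 0.069531 ≈ 0.538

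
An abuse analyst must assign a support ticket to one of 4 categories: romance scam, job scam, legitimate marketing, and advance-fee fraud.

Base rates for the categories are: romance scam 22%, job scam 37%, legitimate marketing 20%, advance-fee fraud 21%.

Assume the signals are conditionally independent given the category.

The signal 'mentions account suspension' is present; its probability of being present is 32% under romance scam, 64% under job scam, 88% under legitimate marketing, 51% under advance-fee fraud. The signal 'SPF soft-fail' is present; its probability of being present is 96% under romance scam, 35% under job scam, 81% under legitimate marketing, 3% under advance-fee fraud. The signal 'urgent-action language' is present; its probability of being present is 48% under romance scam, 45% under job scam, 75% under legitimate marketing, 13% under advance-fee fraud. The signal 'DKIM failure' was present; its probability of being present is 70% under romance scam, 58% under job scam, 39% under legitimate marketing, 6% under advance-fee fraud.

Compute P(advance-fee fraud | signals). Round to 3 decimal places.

Multiply each prior by the joint likelihood of the signal pattern:
  romance scam: 0.22 × 0.32 × 0.96 × 0.48 × 0.70 = 0.022708
  job scam: 0.37 × 0.64 × 0.35 × 0.45 × 0.58 = 0.021632
  legitimate marketing: 0.20 × 0.88 × 0.81 × 0.75 × 0.39 = 0.041699
  advance-fee fraud: 0.21 × 0.51 × 0.03 × 0.13 × 0.06 = 2.5061e-05
The unnormalized weights sum to 0.086064.
P(advance-fee fraud | evidence) = 2.5061e-05 / 0.086064 ≈ 0.000.

0.000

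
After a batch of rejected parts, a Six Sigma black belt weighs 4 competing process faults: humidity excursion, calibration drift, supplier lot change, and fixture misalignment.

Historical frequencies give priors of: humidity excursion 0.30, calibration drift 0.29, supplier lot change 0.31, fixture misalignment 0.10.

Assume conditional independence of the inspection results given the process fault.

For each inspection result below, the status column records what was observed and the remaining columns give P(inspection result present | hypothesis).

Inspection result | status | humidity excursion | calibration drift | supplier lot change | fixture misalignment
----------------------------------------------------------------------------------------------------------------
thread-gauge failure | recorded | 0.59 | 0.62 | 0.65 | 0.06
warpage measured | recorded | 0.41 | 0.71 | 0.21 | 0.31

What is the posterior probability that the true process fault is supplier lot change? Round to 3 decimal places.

0.173

By Bayes' rule with conditional independence, the unnormalized weight for each hypothesis is prior × ∏ likelihoods:
  humidity excursion: 0.30 × 0.59 × 0.41 = 0.07257
  calibration drift: 0.29 × 0.62 × 0.71 = 0.12766
  supplier lot change: 0.31 × 0.65 × 0.21 = 0.042315
  fixture misalignment: 0.10 × 0.06 × 0.31 = 0.00186
Normalizing constant Z = 0.07257 + 0.12766 + 0.042315 + 0.00186 = 0.2444.
P(supplier lot change | evidence) = 0.042315 / 0.2444 ≈ 0.173.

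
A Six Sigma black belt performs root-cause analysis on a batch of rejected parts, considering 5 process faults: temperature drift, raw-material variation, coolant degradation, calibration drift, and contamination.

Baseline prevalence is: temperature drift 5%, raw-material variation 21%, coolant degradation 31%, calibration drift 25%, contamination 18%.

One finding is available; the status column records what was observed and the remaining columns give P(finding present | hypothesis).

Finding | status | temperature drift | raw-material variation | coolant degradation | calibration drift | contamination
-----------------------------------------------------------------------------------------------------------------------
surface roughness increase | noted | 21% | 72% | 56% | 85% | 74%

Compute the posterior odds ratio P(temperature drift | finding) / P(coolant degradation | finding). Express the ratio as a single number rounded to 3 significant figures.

The normalizing constant cancels in an odds ratio, so compute prior × likelihood for the two hypotheses only:
  temperature drift: 0.05 × 0.21 = 0.0105
  coolant degradation: 0.31 × 0.56 = 0.1736
Posterior odds = 0.0105 / 0.1736 ≈ 0.0605.

0.0605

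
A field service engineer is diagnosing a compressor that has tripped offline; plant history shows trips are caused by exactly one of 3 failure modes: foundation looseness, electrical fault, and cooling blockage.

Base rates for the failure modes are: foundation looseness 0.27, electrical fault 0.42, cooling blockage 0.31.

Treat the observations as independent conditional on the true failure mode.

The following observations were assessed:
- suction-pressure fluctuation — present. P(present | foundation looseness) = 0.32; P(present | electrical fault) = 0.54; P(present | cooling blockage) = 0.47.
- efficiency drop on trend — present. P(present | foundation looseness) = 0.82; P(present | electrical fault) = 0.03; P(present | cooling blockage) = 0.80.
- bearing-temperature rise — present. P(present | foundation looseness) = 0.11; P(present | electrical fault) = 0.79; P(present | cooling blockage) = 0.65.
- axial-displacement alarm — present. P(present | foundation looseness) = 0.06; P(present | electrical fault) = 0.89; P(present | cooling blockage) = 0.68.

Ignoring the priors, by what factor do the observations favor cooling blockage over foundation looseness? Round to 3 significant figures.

96.0

The Bayes factor is the ratio of the joint likelihoods of the evidence pattern under the two hypotheses.
  cooling blockage: 0.47 × 0.80 × 0.65 × 0.68 = 0.16619
  foundation looseness: 0.32 × 0.82 × 0.11 × 0.06 = 0.0017318
Bayes factor = 0.16619 / 0.0017318 ≈ 96.0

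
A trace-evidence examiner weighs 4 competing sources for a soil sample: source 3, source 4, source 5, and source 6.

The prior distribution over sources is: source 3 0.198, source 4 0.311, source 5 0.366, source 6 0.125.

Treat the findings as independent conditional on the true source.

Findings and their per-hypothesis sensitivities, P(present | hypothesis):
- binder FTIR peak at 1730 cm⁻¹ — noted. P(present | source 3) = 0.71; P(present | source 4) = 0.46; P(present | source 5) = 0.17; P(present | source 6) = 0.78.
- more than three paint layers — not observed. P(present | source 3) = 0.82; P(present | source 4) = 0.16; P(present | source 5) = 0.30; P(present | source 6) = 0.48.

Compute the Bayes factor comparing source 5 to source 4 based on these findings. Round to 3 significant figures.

The Bayes factor is the ratio of the joint likelihoods of the evidence pattern under the two hypotheses (using 1 − P(present | H) for each absent finding).
  source 5: 0.17 × (1 − 0.30) = 0.119
  source 4: 0.46 × (1 − 0.16) = 0.3864
Bayes factor = 0.119 / 0.3864 ≈ 0.308

0.308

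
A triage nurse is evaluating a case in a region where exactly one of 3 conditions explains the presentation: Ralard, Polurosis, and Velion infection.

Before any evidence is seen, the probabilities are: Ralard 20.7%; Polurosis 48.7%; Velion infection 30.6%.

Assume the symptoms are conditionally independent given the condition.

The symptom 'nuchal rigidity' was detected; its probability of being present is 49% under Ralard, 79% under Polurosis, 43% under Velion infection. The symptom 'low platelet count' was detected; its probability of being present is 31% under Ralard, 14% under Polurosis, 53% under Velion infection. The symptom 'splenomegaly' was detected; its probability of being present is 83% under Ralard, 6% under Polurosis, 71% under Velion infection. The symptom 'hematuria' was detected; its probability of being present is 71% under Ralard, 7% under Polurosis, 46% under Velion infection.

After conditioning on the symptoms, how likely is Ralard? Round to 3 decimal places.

0.446

For each hypothesis, the unnormalized posterior weight is prior × product of the symptom likelihoods:
  Ralard: 0.207 × 0.49 × 0.31 × 0.83 × 0.71 = 0.01853
  Polurosis: 0.487 × 0.79 × 0.14 × 0.06 × 0.07 = 0.00022622
  Velion infection: 0.306 × 0.43 × 0.53 × 0.71 × 0.46 = 0.022776
Normalizing constant Z = 0.01853 + 0.00022622 + 0.022776 = 0.041532.
P(Ralard | evidence) = 0.01853 / 0.041532 ≈ 0.446.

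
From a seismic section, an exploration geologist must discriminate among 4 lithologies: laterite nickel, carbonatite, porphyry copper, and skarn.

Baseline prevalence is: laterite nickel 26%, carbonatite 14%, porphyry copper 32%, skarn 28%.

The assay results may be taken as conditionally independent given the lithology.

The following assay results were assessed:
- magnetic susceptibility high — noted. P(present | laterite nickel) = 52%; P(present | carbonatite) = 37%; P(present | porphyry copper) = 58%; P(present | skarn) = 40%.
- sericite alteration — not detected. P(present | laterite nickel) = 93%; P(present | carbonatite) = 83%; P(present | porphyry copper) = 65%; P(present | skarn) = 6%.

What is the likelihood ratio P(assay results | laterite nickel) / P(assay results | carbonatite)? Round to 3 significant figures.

0.579

Take the product of per-assay result likelihoods under each hypothesis (using 1 − P(present | H) for each absent assay result), then divide.
  laterite nickel: 0.52 × (1 − 0.93) = 0.0364
  carbonatite: 0.37 × (1 − 0.83) = 0.0629
Bayes factor = 0.0364 / 0.0629 ≈ 0.579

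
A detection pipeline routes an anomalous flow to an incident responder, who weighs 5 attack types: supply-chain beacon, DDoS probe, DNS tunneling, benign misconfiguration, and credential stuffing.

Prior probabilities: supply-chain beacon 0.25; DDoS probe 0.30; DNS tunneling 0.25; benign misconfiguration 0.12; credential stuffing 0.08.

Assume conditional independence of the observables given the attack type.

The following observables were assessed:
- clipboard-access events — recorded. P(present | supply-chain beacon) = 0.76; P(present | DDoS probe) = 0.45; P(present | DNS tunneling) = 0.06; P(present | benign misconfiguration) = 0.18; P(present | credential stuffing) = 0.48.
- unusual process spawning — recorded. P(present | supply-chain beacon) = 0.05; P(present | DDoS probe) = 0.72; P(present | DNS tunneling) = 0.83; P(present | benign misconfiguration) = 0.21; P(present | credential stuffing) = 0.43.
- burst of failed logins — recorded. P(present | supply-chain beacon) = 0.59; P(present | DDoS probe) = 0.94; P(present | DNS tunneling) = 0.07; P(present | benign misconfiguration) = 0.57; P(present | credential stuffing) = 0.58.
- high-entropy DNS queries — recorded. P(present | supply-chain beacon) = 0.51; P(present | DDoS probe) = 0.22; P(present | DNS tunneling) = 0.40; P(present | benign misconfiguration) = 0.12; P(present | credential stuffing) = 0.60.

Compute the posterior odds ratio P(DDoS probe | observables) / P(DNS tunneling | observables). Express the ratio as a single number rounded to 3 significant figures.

57.7

Posterior odds equal prior odds times the likelihood ratio; only the two competing hypotheses matter.
  DDoS probe: 0.30 × 0.45 × 0.72 × 0.94 × 0.22 = 0.020101
  DNS tunneling: 0.25 × 0.06 × 0.83 × 0.07 × 0.40 = 0.0003486
Odds(DDoS probe : DNS tunneling) = 0.020101 / 0.0003486 ≈ 57.7.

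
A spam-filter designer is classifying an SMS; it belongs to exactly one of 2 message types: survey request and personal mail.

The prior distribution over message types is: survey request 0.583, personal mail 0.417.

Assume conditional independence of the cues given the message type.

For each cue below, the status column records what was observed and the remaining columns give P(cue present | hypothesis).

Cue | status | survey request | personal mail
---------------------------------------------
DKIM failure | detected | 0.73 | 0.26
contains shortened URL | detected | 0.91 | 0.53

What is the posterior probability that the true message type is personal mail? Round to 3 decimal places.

By Bayes' rule with conditional independence, the unnormalized weight for each hypothesis is prior × ∏ likelihoods:
  survey request: 0.583 × 0.73 × 0.91 = 0.38729
  personal mail: 0.417 × 0.26 × 0.53 = 0.057463
The unnormalized weights sum to 0.44475.
P(personal mail | evidence) = 0.057463 / 0.44475 ≈ 0.129.

0.129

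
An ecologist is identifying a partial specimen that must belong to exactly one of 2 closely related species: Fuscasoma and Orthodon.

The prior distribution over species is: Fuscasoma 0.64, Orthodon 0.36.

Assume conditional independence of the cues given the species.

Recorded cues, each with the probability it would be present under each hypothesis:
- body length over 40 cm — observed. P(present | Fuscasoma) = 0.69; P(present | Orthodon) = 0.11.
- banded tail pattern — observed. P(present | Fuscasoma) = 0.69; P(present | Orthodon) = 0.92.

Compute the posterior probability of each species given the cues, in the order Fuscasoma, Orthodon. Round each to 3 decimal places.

Multiply each prior by the joint likelihood of the cue pattern:
  Fuscasoma: 0.64 × 0.69 × 0.69 = 0.3047
  Orthodon: 0.36 × 0.11 × 0.92 = 0.036432
Marginal likelihood of the evidence = 0.34114.
P(Fuscasoma | evidence) = 0.3047 / 0.34114 ≈ 0.893
P(Orthodon | evidence) = 0.036432 / 0.34114 ≈ 0.107

0.893, 0.107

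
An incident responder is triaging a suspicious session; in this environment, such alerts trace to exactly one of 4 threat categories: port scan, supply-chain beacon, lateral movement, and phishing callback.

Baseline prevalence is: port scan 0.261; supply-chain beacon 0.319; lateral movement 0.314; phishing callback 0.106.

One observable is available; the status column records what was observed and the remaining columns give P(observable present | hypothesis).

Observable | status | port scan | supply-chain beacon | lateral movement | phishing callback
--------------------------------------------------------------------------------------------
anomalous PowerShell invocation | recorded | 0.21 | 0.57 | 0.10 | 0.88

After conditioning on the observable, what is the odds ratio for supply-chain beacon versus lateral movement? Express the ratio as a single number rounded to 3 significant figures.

The normalizing constant cancels in an odds ratio, so compute prior × likelihood for the two hypotheses only:
  supply-chain beacon: 0.319 × 0.57 = 0.18183
  lateral movement: 0.314 × 0.10 = 0.0314
Odds(supply-chain beacon : lateral movement) = 0.18183 / 0.0314 ≈ 5.79.

5.79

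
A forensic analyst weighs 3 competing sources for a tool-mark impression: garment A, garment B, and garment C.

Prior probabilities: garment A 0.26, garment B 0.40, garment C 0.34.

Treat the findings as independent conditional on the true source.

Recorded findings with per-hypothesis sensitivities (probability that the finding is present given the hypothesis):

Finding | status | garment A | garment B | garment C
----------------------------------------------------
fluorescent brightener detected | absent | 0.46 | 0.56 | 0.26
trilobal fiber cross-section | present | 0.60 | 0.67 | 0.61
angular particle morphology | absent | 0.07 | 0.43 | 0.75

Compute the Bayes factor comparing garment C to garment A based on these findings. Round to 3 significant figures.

Joint likelihood of the evidence pattern under each hypothesis (using 1 − P(present | H) for each absent finding):
  garment C: (1 − 0.26) × 0.61 × (1 − 0.75) = 0.11285
  garment A: (1 − 0.46) × 0.60 × (1 − 0.07) = 0.30132
Bayes factor = 0.11285 / 0.30132 ≈ 0.375

0.375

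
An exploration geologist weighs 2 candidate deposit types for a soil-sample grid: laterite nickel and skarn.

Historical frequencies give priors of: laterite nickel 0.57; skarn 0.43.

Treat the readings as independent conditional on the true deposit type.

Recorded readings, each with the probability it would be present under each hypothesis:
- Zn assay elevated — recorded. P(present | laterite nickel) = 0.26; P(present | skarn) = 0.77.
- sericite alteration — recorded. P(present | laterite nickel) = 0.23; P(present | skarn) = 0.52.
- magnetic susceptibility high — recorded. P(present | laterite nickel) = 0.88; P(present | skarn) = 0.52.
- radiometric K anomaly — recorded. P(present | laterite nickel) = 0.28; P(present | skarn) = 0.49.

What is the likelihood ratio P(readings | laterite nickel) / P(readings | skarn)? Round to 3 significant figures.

Take the product of per-reading likelihoods under each hypothesis, then divide.
  laterite nickel: 0.26 × 0.23 × 0.88 × 0.28 = 0.014735
  skarn: 0.77 × 0.52 × 0.52 × 0.49 = 0.10202
Bayes factor = 0.014735 / 0.10202 ≈ 0.144

0.144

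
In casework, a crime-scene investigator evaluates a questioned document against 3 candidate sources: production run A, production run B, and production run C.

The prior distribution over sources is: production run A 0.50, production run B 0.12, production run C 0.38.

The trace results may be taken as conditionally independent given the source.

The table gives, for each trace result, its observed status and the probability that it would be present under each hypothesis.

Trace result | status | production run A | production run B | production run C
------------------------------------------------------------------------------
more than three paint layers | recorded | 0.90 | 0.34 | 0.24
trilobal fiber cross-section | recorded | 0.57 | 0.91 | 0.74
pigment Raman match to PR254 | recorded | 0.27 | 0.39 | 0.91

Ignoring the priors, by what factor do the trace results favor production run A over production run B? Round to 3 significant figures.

1.15

Joint likelihood of the trace result pattern under each hypothesis:
  production run A: 0.90 × 0.57 × 0.27 = 0.13851
  production run B: 0.34 × 0.91 × 0.39 = 0.12067
Bayes factor = 0.13851 / 0.12067 ≈ 1.15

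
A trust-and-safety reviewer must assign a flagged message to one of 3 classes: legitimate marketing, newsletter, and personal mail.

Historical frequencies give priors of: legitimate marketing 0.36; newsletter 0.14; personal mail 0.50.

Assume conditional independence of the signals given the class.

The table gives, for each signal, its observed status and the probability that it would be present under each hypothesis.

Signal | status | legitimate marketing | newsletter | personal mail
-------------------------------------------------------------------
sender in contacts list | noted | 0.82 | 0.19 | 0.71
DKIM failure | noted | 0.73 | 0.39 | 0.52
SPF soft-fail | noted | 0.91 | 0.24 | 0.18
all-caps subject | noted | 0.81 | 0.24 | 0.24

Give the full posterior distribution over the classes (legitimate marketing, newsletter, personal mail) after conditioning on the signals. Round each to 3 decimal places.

For each hypothesis, the unnormalized posterior weight is prior × product of the signal likelihoods:
  legitimate marketing: 0.36 × 0.82 × 0.73 × 0.91 × 0.81 = 0.15884
  newsletter: 0.14 × 0.19 × 0.39 × 0.24 × 0.24 = 0.00059754
  personal mail: 0.50 × 0.71 × 0.52 × 0.18 × 0.24 = 0.0079747
Normalizing constant Z = 0.15884 + 0.00059754 + 0.0079747 = 0.16741.
P(legitimate marketing | evidence) = 0.15884 / 0.16741 ≈ 0.949
P(newsletter | evidence) = 0.00059754 / 0.16741 ≈ 0.004
P(personal mail | evidence) = 0.0079747 / 0.16741 ≈ 0.048

0.949, 0.004, 0.048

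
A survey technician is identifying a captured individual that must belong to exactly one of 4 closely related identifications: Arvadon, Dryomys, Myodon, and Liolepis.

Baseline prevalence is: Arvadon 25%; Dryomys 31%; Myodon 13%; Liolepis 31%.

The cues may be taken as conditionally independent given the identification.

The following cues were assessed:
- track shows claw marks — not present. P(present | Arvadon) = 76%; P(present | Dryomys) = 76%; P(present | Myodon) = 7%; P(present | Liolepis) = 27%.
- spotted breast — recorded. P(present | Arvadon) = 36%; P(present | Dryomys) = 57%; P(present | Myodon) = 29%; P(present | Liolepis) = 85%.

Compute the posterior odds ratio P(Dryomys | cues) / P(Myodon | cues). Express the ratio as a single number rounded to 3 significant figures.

1.21

Posterior odds equal prior odds times the likelihood ratio; only the two competing hypotheses matter (using 1 − P(present | H) for each absent cue).
  Dryomys: 0.31 × (1 − 0.76) × 0.57 = 0.042408
  Myodon: 0.13 × (1 − 0.07) × 0.29 = 0.035061
Odds(Dryomys : Myodon) = 0.042408 / 0.035061 ≈ 1.21.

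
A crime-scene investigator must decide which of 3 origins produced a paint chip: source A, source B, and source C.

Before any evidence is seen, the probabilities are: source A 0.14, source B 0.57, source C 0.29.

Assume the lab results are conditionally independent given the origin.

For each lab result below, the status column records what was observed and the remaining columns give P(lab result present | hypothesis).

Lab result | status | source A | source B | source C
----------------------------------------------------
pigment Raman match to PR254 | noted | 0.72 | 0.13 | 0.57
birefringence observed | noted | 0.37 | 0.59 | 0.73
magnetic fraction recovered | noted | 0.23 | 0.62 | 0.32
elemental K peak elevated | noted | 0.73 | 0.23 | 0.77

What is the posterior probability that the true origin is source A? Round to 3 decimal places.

0.148

Multiply each prior by the joint likelihood of the lab result pattern:
  source A: 0.14 × 0.72 × 0.37 × 0.23 × 0.73 = 0.006262
  source B: 0.57 × 0.13 × 0.59 × 0.62 × 0.23 = 0.0062343
  source C: 0.29 × 0.57 × 0.73 × 0.32 × 0.77 = 0.029733
The unnormalized weights sum to 0.042229.
P(source A | evidence) = 0.006262 / 0.042229 ≈ 0.148.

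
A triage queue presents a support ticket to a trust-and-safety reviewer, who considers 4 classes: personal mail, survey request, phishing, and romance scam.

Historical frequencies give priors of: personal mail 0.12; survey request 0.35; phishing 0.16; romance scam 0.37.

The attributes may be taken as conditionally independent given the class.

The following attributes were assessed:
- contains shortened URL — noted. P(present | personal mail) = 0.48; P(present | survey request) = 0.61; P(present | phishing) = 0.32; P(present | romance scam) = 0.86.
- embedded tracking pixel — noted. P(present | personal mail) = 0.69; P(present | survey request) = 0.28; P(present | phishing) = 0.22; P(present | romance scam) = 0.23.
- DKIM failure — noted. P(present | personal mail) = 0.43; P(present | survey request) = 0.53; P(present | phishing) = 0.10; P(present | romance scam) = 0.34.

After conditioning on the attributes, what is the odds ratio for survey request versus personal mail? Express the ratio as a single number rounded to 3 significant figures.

1.85

Posterior odds equal prior odds times the likelihood ratio; only the two competing hypotheses matter.
  survey request: 0.35 × 0.61 × 0.28 × 0.53 = 0.031683
  personal mail: 0.12 × 0.48 × 0.69 × 0.43 = 0.01709
Posterior odds = 0.031683 / 0.01709 ≈ 1.85.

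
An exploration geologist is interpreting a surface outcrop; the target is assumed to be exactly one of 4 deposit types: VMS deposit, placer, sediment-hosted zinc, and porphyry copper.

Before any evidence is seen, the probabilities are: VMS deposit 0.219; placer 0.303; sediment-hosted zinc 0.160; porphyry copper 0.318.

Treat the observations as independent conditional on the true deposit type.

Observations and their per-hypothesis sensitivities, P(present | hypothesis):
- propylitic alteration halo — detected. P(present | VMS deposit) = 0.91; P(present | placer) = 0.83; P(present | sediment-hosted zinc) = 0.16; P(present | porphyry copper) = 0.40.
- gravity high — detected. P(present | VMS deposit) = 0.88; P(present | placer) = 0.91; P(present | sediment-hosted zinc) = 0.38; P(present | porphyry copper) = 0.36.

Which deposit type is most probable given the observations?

placer

By Bayes' rule with conditional independence, the unnormalized weight for each hypothesis is prior × ∏ likelihoods:
  VMS deposit: 0.219 × 0.91 × 0.88 = 0.17538
  placer: 0.303 × 0.83 × 0.91 = 0.22886
  sediment-hosted zinc: 0.160 × 0.16 × 0.38 = 0.009728
  porphyry copper: 0.318 × 0.40 × 0.36 = 0.045792
Normalizing constant Z = 0.17538 + 0.22886 + 0.009728 + 0.045792 = 0.45975.
P(VMS deposit | evidence) ≈ 0.17538 / 0.45975 ≈ 0.381
P(placer | evidence) ≈ 0.22886 / 0.45975 ≈ 0.498
P(sediment-hosted zinc | evidence) ≈ 0.009728 / 0.45975 ≈ 0.021
P(porphyry copper | evidence) ≈ 0.045792 / 0.45975 ≈ 0.100
The largest is 0.498, so placer is most probable.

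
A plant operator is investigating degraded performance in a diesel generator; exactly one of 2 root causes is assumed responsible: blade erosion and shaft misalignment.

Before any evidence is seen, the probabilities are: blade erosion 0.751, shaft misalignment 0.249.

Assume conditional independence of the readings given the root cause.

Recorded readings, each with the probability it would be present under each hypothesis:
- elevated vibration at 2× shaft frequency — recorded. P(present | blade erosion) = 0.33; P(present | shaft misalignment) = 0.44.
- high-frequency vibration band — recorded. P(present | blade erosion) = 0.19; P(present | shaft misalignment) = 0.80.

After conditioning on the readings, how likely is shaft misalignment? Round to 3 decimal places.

For each hypothesis, the unnormalized posterior weight is prior × product of the reading likelihoods:
  blade erosion: 0.751 × 0.33 × 0.19 = 0.047088
  shaft misalignment: 0.249 × 0.44 × 0.80 = 0.087648
Normalizing constant Z = 0.047088 + 0.087648 = 0.13474.
P(shaft misalignment | evidence) = 0.087648 / 0.13474 ≈ 0.651.

0.651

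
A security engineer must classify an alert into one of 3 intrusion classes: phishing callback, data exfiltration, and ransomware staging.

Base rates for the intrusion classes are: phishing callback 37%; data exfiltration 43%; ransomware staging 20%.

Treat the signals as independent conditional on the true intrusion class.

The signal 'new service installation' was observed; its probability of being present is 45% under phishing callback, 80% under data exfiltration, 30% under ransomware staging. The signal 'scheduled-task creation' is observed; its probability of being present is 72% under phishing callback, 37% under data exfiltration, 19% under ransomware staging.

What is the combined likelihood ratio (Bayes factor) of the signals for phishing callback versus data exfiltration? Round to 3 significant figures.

1.09

Joint likelihood of the signal pattern under each hypothesis:
  phishing callback: 0.45 × 0.72 = 0.324
  data exfiltration: 0.80 × 0.37 = 0.296
Bayes factor = 0.324 / 0.296 ≈ 1.09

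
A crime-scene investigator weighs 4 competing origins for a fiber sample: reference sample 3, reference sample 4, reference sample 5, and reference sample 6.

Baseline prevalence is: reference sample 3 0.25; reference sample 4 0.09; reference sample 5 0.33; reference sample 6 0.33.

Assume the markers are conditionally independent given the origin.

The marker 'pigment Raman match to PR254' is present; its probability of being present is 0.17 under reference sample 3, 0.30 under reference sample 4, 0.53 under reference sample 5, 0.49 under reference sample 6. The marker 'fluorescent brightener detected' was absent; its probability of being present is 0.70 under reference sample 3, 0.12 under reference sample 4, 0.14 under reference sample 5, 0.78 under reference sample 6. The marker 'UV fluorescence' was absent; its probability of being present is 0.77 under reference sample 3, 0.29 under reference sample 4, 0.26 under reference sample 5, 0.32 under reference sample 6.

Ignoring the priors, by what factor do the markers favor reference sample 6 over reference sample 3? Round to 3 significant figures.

Take the product of per-marker likelihoods under each hypothesis (using 1 − P(present | H) for each absent marker), then divide.
  reference sample 6: 0.49 × (1 − 0.78) × (1 − 0.32) = 0.073304
  reference sample 3: 0.17 × (1 − 0.70) × (1 − 0.77) = 0.01173
Bayes factor = 0.073304 / 0.01173 ≈ 6.25

6.25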